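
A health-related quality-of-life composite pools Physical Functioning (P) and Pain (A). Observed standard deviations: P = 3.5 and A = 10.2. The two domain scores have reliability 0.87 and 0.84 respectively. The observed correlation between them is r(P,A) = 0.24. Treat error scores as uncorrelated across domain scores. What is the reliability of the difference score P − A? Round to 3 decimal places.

0.816

Var(P−A) = 3.5² + 10.2² − 2·3.5·10.2·0.24 = 116.29 − 17.136 = 99.154.
Because errors are independent across components, Cov(Tᵢ,Tⱼ) = Cov(Xᵢ,Xⱼ); the off-diagonal part of the true-score variance is the same as above.
True-score variance = [3.5²·0.87 + 10.2²·0.84] − 17.136 = 98.0511 − 17.136 = 80.9151.
Reliability = 80.9151 / 99.154 = 0.816.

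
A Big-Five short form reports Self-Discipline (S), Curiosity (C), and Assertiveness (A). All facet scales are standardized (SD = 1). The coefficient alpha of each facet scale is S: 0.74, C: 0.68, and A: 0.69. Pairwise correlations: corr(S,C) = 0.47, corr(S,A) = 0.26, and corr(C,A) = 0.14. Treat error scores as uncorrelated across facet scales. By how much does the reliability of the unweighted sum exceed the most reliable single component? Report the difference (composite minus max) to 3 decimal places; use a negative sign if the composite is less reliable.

0.072

Var(sum) = 3 + 1.74 = 4.74; true-score variance = 2.11 + 1.74 = 3.85; composite reliability = 0.8122.
Max component reliability = 0.7400.
Difference = 0.8122 − 0.7400 = 0.072.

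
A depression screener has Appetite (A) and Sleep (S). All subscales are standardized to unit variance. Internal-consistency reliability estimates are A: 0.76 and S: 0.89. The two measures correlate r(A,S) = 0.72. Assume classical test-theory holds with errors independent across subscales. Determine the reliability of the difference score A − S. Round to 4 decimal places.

0.3750

Var(A−S) = 1 + 1 − 2·0.72 = 2 − 1.44 = 0.56.
With uncorrelated errors the cross-covariances are all true-score covariance, so they carry over unchanged; only the diagonal terms shrink to ρᵢσᵢ².
True-score variance = [0.76 + 0.89] − 1.44 = 1.65 − 1.44 = 0.21.
Reliability = 0.21 / 0.56 = 0.3750.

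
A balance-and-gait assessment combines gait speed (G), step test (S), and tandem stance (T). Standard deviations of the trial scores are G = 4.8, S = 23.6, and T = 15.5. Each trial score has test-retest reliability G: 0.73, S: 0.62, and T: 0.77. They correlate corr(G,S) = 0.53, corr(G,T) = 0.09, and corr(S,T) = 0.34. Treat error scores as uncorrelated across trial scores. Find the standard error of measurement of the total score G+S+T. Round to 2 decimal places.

16.53

Var(total) = 820.25 + 382.213 = 1202.46.
True-score variance = 547.127 + 382.213 = 929.34, so reliability = 0.7729.
Error variance = 1202.46 − 929.34 = 273.123; SEM = √273.123 = 16.53.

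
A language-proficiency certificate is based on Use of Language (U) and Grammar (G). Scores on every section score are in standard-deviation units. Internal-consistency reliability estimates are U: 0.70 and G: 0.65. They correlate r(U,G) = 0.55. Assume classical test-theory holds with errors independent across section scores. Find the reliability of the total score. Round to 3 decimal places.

0.790

Var(U+G) = 2 + 2·[0.55] = 2 + 1.1 = 3.1.
Because errors are independent across components, Cov(Tᵢ,Tⱼ) = Cov(Xᵢ,Xⱼ); the off-diagonal part of the true-score variance is the same as above.
True-score variance = [0.70 + 0.65] + 1.1 = 1.35 + 1.1 = 2.45.
Reliability = 2.45 / 3.1 = 0.790.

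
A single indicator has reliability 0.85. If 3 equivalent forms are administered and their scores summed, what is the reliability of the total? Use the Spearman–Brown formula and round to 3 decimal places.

0.944

ρ_k = kρ / (1 + (k−1)ρ) = 3·0.85 / (1 + 2·0.85) = 2.550 / 2.700 = 0.944.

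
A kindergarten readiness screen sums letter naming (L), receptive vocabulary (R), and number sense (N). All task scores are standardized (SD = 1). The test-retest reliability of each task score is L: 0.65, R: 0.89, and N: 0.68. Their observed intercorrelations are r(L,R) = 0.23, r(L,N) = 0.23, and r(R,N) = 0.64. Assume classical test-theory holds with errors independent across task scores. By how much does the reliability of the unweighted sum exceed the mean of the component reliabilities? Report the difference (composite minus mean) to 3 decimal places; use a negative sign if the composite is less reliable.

0.110

Var(sum) = 3 + 2.2 = 5.2; true-score variance = 2.22 + 2.2 = 4.42; composite reliability = 0.8500.
Mean component reliability = 0.7400.
Difference = 0.8500 − 0.7400 = 0.110.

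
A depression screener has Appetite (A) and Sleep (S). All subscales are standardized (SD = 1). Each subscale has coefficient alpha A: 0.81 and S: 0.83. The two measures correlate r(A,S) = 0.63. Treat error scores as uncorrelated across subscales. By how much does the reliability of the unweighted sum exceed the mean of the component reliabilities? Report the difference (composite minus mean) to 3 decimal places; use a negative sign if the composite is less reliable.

Var(sum) = 2 + 1.26 = 3.26; true-score variance = 1.64 + 1.26 = 2.9; composite reliability = 0.8896.
Mean component reliability = 0.8200.
Difference = 0.8896 − 0.8200 = 0.070.

0.070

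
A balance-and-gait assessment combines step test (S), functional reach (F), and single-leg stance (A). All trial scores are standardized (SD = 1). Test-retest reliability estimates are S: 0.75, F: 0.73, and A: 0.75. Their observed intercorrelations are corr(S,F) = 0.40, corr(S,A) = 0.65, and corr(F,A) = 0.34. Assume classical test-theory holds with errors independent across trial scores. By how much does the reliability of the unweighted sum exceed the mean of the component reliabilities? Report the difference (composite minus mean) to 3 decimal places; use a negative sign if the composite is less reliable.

Var(sum) = 3 + 2.78 = 5.78; true-score variance = 2.23 + 2.78 = 5.01; composite reliability = 0.8668.
Mean component reliability = 0.7433.
Difference = 0.8668 − 0.7433 = 0.123.

0.123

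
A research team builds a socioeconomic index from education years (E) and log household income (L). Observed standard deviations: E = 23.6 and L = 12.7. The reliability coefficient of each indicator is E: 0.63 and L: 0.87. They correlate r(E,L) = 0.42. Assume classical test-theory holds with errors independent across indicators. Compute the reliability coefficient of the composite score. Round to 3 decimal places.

Var(E+L) = 23.6² + 12.7² + 2·[23.6·12.7·0.42] = 718.25 + 251.765 = 970.015.
Because errors are independent across components, Cov(Tᵢ,Tⱼ) = Cov(Xᵢ,Xⱼ); the off-diagonal part of the true-score variance is the same as above.
True-score variance = [23.6²·0.63 + 12.7²·0.87] + 251.765 = 491.207 + 251.765 = 742.972.
Reliability = 742.972 / 970.015 = 0.766.

0.766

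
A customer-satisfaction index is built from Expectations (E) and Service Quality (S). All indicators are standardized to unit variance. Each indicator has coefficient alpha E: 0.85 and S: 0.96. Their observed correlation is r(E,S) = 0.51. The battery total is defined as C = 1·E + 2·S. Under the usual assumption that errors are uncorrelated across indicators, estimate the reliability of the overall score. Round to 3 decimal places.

Var(C) = 1 + 2² + 2·[2·0.51] = 5 + 2.04 = 7.04.
Because errors are independent across components, Cov(Tᵢ,Tⱼ) = Cov(Xᵢ,Xⱼ); the off-diagonal part of the true-score variance is the same as above.
True-score variance = [0.85 + 2²·0.96] + 2.04 = 4.69 + 2.04 = 6.73.
Reliability = 6.73 / 7.04 = 0.956.

0.956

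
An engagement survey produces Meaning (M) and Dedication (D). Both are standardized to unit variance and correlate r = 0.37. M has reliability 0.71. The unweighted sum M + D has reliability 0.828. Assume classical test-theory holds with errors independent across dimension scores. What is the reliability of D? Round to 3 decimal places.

Var(M+D) = 2 + 2·0.37 = 2.740.
True-score variance = ρ_M + ρ_D + 2·0.37, so 0.828 = (0.71 + ρ_D + 0.74) / 2.740.
ρ_D = 0.828·2.740 − 0.71 − 0.74 = 0.819.

0.819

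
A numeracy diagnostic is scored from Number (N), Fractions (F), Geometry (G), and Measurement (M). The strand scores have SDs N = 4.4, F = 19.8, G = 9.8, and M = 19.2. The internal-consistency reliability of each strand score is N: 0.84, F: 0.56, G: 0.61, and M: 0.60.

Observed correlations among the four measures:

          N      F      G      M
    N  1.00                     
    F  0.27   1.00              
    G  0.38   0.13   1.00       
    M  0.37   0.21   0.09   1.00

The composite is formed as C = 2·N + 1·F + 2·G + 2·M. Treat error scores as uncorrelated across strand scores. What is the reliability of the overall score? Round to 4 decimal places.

0.7248

Var(C) = 2²·4.4² + 19.8² + 2²·9.8² + 2²·19.2² + 2·[2·4.4·19.8·0.27 + 4·4.4·9.8·0.38 + 4·4.4·19.2·0.37 + 2·19.8·9.8·0.13 + 2·19.8·19.2·0.21 + 4·9.8·19.2·0.09] = 2328.2 + 1030.95 = 3359.15.
With uncorrelated errors the cross-covariances are all true-score covariance, so they carry over unchanged; only the diagonal terms shrink to ρᵢσᵢ².
True-score variance = [2²·4.4²·0.84 + 19.8²·0.56 + 2²·9.8²·0.61 + 2²·19.2²·0.60] + 1030.95 = 1403.67 + 1030.95 = 2434.61.
Reliability = 2434.61 / 3359.15 = 0.7248.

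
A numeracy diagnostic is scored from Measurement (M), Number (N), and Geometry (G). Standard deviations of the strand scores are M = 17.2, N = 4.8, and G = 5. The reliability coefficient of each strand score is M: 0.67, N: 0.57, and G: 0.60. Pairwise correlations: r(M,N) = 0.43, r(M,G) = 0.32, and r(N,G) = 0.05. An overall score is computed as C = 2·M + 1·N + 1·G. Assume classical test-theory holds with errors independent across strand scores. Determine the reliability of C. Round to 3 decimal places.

Var(C) = 2²·17.2² + 4.8² + 5² + 2·[2·17.2·4.8·0.43 + 2·17.2·5·0.32 + 4.8·5·0.05] = 1231.4 + 254.483 = 1485.88.
Under uncorrelated errors the observed covariances equal the true-score covariances, so only the own-variance terms attenuate.
True-score variance = [2²·17.2²·0.67 + 4.8²·0.57 + 5²·0.60] + 254.483 = 820.984 + 254.483 = 1075.47.
Reliability = 1075.47 / 1485.88 = 0.724.

0.724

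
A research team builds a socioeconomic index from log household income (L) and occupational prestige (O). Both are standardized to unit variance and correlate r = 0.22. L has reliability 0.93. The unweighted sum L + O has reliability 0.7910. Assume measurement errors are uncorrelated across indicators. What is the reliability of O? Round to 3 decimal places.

0.560

Var(L+O) = 2 + 2·0.22 = 2.440.
True-score variance = ρ_L + ρ_O + 2·0.22, so 0.7910 = (0.93 + ρ_O + 0.44) / 2.440.
ρ_O = 0.7910·2.440 − 0.93 − 0.44 = 0.560.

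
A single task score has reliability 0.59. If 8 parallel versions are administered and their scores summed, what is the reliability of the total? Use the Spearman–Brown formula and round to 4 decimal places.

0.9201

ρ_k = kρ / (1 + (k−1)ρ) = 8·0.59 / (1 + 7·0.59) = 4.720 / 5.130 = 0.9201.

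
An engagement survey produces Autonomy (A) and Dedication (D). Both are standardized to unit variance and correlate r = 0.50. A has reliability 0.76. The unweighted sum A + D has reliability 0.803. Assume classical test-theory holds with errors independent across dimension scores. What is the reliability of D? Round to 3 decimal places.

Var(A+D) = 2 + 2·0.50 = 3.000.
True-score variance = ρ_A + ρ_D + 2·0.50, so 0.803 = (0.76 + ρ_D + 1.00) / 3.000.
ρ_D = 0.803·3.000 − 0.76 − 1.00 = 0.649.

0.649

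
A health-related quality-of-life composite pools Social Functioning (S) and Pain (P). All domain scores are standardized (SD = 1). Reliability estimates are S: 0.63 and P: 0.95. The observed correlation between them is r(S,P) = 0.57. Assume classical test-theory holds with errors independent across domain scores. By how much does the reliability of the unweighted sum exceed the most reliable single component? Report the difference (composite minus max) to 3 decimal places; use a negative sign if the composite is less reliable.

Var(sum) = 2 + 1.14 = 3.14; true-score variance = 1.58 + 1.14 = 2.72; composite reliability = 0.8662.
Max component reliability = 0.9500.
Difference = 0.8662 − 0.9500 = -0.084.

-0.084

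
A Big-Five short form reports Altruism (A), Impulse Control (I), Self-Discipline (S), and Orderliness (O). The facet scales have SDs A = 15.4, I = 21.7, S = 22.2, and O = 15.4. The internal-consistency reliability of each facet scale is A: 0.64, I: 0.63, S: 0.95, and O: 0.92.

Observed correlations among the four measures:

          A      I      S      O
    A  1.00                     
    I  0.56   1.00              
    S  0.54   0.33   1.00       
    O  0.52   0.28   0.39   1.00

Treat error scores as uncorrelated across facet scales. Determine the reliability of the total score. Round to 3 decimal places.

Var(A+I+S+O) = 15.4² + 21.7² + 22.2² + 15.4² + 2·[15.4·21.7·0.56 + 15.4·22.2·0.54 + 15.4·15.4·0.52 + 21.7·22.2·0.33 + 21.7·15.4·0.28 + 22.2·15.4·0.39] = 1438.05 + 1761.91 = 3199.96.
With uncorrelated errors the cross-covariances are all true-score covariance, so they carry over unchanged; only the diagonal terms shrink to ρᵢσᵢ².
True-score variance = [15.4²·0.64 + 21.7²·0.63 + 22.2²·0.95 + 15.4²·0.92] + 1761.91 = 1134.83 + 1761.91 = 2896.74.
Reliability = 2896.74 / 3199.96 = 0.905.

0.905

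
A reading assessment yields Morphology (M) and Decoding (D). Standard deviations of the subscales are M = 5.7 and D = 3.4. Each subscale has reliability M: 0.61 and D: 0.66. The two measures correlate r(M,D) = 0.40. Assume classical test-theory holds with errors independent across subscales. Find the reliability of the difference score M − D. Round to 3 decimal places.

0.418

Var(M−D) = 5.7² + 3.4² − 2·5.7·3.4·0.40 = 44.05 − 15.504 = 28.546.
With uncorrelated errors the cross-covariances are all true-score covariance, so they carry over unchanged; only the diagonal terms shrink to ρᵢσᵢ².
True-score variance = [5.7²·0.61 + 3.4²·0.66] − 15.504 = 27.4485 − 15.504 = 11.9445.
Reliability = 11.9445 / 28.546 = 0.418.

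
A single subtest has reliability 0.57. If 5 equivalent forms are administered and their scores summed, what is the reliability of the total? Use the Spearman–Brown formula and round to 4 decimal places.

ρ_k = kρ / (1 + (k−1)ρ) = 5·0.57 / (1 + 4·0.57) = 2.850 / 3.280 = 0.8689.

0.8689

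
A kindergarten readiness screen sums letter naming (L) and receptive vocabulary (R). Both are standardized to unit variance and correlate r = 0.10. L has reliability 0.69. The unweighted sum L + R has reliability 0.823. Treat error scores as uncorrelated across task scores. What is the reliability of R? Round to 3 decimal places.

Var(L+R) = 2 + 2·0.10 = 2.200.
True-score variance = ρ_L + ρ_R + 2·0.10, so 0.823 = (0.69 + ρ_R + 0.20) / 2.200.
ρ_R = 0.823·2.200 − 0.69 − 0.20 = 0.921.

0.921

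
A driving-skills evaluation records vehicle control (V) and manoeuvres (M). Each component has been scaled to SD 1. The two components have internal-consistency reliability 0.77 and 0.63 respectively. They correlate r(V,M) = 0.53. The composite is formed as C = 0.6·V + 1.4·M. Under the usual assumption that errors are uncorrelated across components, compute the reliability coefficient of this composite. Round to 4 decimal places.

0.7483

Var(C) = 0.6² + 1.4² + 2·[0.84·0.53] = 2.32 + 0.8904 = 3.2104.
With uncorrelated errors the cross-covariances are all true-score covariance, so they carry over unchanged; only the diagonal terms shrink to ρᵢσᵢ².
True-score variance = [0.6²·0.77 + 1.4²·0.63] + 0.8904 = 1.512 + 0.8904 = 2.4024.
Reliability = 2.4024 / 3.2104 = 0.7483.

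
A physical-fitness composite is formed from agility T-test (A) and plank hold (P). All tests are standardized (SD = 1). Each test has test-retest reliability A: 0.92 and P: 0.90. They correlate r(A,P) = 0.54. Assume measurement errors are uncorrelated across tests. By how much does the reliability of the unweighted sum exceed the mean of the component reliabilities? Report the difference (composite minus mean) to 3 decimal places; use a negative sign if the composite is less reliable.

0.032

Var(sum) = 2 + 1.08 = 3.08; true-score variance = 1.82 + 1.08 = 2.9; composite reliability = 0.9416.
Mean component reliability = 0.9100.
Difference = 0.9416 − 0.9100 = 0.032.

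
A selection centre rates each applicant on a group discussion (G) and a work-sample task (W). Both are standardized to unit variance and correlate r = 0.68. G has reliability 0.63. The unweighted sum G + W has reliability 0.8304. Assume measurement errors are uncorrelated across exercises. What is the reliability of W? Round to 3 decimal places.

0.800

Var(G+W) = 2 + 2·0.68 = 3.360.
True-score variance = ρ_G + ρ_W + 2·0.68, so 0.8304 = (0.63 + ρ_W + 1.36) / 3.360.
ρ_W = 0.8304·3.360 − 0.63 − 1.36 = 0.800.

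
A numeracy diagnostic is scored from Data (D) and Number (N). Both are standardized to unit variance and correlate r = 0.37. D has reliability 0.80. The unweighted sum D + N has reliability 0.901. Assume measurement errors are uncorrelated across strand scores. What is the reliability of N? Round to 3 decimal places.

Var(D+N) = 2 + 2·0.37 = 2.740.
True-score variance = ρ_D + ρ_N + 2·0.37, so 0.901 = (0.80 + ρ_N + 0.74) / 2.740.
ρ_N = 0.901·2.740 − 0.80 − 0.74 = 0.929.

0.929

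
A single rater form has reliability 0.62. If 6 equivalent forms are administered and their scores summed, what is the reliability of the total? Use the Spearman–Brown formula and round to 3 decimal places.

0.907

ρ_k = kρ / (1 + (k−1)ρ) = 6·0.62 / (1 + 5·0.62) = 3.720 / 4.100 = 0.907.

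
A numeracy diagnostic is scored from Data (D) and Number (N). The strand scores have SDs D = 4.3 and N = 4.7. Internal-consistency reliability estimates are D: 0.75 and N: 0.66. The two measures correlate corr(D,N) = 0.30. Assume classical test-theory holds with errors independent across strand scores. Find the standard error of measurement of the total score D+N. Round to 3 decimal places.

3.483

Var(total) = 40.58 + 12.126 = 52.706.
True-score variance = 28.4469 + 12.126 = 40.5729, so reliability = 0.7698.
Error variance = 52.706 − 40.5729 = 12.1331; SEM = √12.1331 = 3.483.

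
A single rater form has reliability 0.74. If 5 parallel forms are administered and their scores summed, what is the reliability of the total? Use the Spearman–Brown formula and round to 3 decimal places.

ρ_k = kρ / (1 + (k−1)ρ) = 5·0.74 / (1 + 4·0.74) = 3.700 / 3.960 = 0.934.

0.934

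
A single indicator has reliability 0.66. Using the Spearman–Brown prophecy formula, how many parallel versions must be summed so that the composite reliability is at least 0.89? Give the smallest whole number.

5

k ≥ ρ*(1−ρ₁)/(ρ₁(1−ρ*)) = 0.89·0.34 / (0.66·0.11) = 4.168.
Smallest integer k = 5.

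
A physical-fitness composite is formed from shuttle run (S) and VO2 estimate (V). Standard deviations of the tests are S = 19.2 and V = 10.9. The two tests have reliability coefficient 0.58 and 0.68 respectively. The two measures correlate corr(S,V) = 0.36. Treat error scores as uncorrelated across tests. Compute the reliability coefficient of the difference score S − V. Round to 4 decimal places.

0.4274

Var(S−V) = 19.2² + 10.9² − 2·19.2·10.9·0.36 = 487.45 − 150.682 = 336.768.
Under uncorrelated errors the observed covariances equal the true-score covariances, so only the own-variance terms attenuate.
True-score variance = [19.2²·0.58 + 10.9²·0.68] − 150.682 = 294.602 − 150.682 = 143.92.
Reliability = 143.92 / 336.768 = 0.4274.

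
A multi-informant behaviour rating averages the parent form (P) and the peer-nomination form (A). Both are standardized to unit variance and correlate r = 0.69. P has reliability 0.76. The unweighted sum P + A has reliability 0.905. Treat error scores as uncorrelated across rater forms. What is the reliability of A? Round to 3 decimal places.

Var(P+A) = 2 + 2·0.69 = 3.380.
True-score variance = ρ_P + ρ_A + 2·0.69, so 0.905 = (0.76 + ρ_A + 1.38) / 3.380.
ρ_A = 0.905·3.380 − 0.76 − 1.38 = 0.919.

0.919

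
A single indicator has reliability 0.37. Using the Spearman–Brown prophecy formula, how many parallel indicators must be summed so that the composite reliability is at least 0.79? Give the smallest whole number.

7

k ≥ ρ*(1−ρ₁)/(ρ₁(1−ρ*)) = 0.79·0.63 / (0.37·0.21) = 6.405.
Smallest integer k = 7.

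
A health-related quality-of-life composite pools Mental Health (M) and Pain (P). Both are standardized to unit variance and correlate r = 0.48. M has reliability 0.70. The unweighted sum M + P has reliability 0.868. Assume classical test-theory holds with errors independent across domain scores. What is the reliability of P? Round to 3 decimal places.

0.909

Var(M+P) = 2 + 2·0.48 = 2.960.
True-score variance = ρ_M + ρ_P + 2·0.48, so 0.868 = (0.70 + ρ_P + 0.96) / 2.960.
ρ_P = 0.868·2.960 − 0.70 − 0.96 = 0.909.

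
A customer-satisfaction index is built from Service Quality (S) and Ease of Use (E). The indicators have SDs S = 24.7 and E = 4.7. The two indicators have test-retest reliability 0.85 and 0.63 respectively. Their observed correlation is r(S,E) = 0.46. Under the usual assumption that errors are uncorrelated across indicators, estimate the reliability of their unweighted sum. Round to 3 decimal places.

0.865

Var(S+E) = 24.7² + 4.7² + 2·[24.7·4.7·0.46] = 632.18 + 106.803 = 738.983.
With uncorrelated errors the cross-covariances are all true-score covariance, so they carry over unchanged; only the diagonal terms shrink to ρᵢσᵢ².
True-score variance = [24.7²·0.85 + 4.7²·0.63] + 106.803 = 532.493 + 106.803 = 639.296.
Reliability = 639.296 / 738.983 = 0.865.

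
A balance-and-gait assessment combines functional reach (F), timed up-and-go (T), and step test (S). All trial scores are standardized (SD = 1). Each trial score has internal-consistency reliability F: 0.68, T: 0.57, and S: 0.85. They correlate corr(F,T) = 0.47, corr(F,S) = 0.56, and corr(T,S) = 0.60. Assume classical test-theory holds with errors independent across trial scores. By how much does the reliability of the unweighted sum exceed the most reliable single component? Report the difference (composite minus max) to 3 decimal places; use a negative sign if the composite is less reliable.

Var(sum) = 3 + 3.26 = 6.26; true-score variance = 2.1 + 3.26 = 5.36; composite reliability = 0.8562.
Max component reliability = 0.8500.
Difference = 0.8562 − 0.8500 = 0.006.

0.006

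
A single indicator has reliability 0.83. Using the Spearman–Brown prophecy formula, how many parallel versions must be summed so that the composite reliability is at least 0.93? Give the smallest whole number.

3

k ≥ ρ*(1−ρ₁)/(ρ₁(1−ρ*)) = 0.93·0.17 / (0.83·0.07) = 2.721.
Smallest integer k = 3.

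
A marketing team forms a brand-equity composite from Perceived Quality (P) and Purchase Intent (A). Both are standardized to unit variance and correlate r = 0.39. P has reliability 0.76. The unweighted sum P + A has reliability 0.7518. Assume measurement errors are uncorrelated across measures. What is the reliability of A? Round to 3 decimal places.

Var(P+A) = 2 + 2·0.39 = 2.780.
True-score variance = ρ_P + ρ_A + 2·0.39, so 0.7518 = (0.76 + ρ_A + 0.78) / 2.780.
ρ_A = 0.7518·2.780 − 0.76 − 0.78 = 0.550.

0.550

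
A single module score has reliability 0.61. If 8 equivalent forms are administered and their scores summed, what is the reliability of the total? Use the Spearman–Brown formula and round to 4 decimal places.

ρ_k = kρ / (1 + (k−1)ρ) = 8·0.61 / (1 + 7·0.61) = 4.880 / 5.270 = 0.9260.

0.9260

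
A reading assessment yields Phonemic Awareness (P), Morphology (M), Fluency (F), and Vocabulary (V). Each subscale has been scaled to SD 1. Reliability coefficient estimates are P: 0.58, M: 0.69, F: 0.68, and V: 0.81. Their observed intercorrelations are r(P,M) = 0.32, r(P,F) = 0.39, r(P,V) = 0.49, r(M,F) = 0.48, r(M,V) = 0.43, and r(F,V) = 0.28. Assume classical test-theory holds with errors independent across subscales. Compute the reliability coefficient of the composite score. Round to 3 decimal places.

0.859

Var(P+M+F+V) = 4 + 2·[0.32 + 0.39 + 0.49 + 0.48 + 0.43 + 0.28] = 4 + 4.78 = 8.78.
Because errors are independent across components, Cov(Tᵢ,Tⱼ) = Cov(Xᵢ,Xⱼ); the off-diagonal part of the true-score variance is the same as above.
True-score variance = [0.58 + 0.69 + 0.68 + 0.81] + 4.78 = 2.76 + 4.78 = 7.54.
Reliability = 7.54 / 8.78 = 0.859.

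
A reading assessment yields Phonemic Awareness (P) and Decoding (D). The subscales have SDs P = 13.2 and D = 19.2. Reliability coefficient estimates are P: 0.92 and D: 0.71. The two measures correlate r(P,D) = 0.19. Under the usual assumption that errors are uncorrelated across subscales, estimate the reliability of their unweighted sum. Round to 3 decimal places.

0.811

Var(P+D) = 13.2² + 19.2² + 2·[13.2·19.2·0.19] = 542.88 + 96.3072 = 639.187.
With uncorrelated errors the cross-covariances are all true-score covariance, so they carry over unchanged; only the diagonal terms shrink to ρᵢσᵢ².
True-score variance = [13.2²·0.92 + 19.2²·0.71] + 96.3072 = 422.035 + 96.3072 = 518.342.
Reliability = 518.342 / 639.187 = 0.811.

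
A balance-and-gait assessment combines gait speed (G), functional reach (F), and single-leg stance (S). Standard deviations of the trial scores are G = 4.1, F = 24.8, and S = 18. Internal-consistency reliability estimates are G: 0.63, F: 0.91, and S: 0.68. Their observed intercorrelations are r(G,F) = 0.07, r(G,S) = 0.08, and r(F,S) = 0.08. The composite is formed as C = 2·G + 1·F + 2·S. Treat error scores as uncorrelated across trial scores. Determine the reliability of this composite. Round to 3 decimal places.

Var(C) = 2²·4.1² + 24.8² + 2²·18² + 2·[2·4.1·24.8·0.07 + 4·4.1·18·0.08 + 2·24.8·18·0.08] = 1978.28 + 218.55 = 2196.83.
Under uncorrelated errors the observed covariances equal the true-score covariances, so only the own-variance terms attenuate.
True-score variance = [2²·4.1²·0.63 + 24.8²·0.91 + 2²·18²·0.68] + 218.55 = 1483.33 + 218.55 = 1701.88.
Reliability = 1701.88 / 2196.83 = 0.775.

0.775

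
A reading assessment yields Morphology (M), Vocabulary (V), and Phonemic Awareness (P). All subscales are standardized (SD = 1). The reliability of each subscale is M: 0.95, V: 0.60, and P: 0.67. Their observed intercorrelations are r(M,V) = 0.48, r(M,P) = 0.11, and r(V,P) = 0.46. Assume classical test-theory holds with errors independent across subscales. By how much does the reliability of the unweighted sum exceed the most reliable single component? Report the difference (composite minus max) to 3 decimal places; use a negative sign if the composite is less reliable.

-0.103

Var(sum) = 3 + 2.1 = 5.1; true-score variance = 2.22 + 2.1 = 4.32; composite reliability = 0.8471.
Max component reliability = 0.9500.
Difference = 0.8471 − 0.9500 = -0.103.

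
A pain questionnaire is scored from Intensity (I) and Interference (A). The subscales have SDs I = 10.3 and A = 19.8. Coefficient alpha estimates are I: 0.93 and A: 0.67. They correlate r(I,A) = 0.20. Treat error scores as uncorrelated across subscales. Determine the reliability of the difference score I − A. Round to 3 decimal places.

Var(I−A) = 10.3² + 19.8² − 2·10.3·19.8·0.20 = 498.13 − 81.576 = 416.554.
Under uncorrelated errors the observed covariances equal the true-score covariances, so only the own-variance terms attenuate.
True-score variance = [10.3²·0.93 + 19.8²·0.67] − 81.576 = 361.331 − 81.576 = 279.755.
Reliability = 279.755 / 416.554 = 0.672.

0.672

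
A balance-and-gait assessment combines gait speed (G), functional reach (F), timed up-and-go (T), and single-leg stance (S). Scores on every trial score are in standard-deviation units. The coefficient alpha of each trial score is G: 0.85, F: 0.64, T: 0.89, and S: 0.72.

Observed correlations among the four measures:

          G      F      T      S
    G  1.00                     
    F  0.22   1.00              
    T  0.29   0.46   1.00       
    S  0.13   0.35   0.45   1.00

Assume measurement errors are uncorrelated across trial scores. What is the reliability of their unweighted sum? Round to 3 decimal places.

Var(G+F+T+S) = 4 + 2·[0.22 + 0.29 + 0.13 + 0.46 + 0.35 + 0.45] = 4 + 3.8 = 7.8.
Because errors are independent across components, Cov(Tᵢ,Tⱼ) = Cov(Xᵢ,Xⱼ); the off-diagonal part of the true-score variance is the same as above.
True-score variance = [0.85 + 0.64 + 0.89 + 0.72] + 3.8 = 3.1 + 3.8 = 6.9.
Reliability = 6.9 / 7.8 = 0.885.

0.885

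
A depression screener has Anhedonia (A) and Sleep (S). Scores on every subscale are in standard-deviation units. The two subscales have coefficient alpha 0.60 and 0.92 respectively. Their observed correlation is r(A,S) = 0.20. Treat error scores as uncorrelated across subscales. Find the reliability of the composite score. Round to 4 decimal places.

0.8000

Var(A+S) = 2 + 2·[0.20] = 2 + 0.4 = 2.4.
Under uncorrelated errors the observed covariances equal the true-score covariances, so only the own-variance terms attenuate.
True-score variance = [0.60 + 0.92] + 0.4 = 1.52 + 0.4 = 1.92.
Reliability = 1.92 / 2.4 = 0.8000.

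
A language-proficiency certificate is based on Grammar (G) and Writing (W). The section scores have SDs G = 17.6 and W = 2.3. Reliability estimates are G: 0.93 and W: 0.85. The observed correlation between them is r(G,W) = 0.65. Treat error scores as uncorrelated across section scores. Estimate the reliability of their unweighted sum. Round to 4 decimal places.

0.9389

Var(G+W) = 17.6² + 2.3² + 2·[17.6·2.3·0.65] = 315.05 + 52.624 = 367.674.
Because errors are independent across components, Cov(Tᵢ,Tⱼ) = Cov(Xᵢ,Xⱼ); the off-diagonal part of the true-score variance is the same as above.
True-score variance = [17.6²·0.93 + 2.3²·0.85] + 52.624 = 292.573 + 52.624 = 345.197.
Reliability = 345.197 / 367.674 = 0.9389.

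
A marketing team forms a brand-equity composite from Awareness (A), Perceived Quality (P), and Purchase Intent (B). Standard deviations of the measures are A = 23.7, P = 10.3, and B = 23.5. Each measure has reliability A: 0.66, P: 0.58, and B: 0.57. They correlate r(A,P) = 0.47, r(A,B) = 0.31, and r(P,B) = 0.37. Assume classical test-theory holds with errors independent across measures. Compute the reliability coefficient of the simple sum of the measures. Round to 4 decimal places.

Var(A+P+B) = 23.7² + 10.3² + 23.5² + 2·[23.7·10.3·0.47 + 23.7·23.5·0.31 + 10.3·23.5·0.37] = 1220.03 + 753.889 = 1973.92.
Under uncorrelated errors the observed covariances equal the true-score covariances, so only the own-variance terms attenuate.
True-score variance = [23.7²·0.66 + 10.3²·0.58 + 23.5²·0.57] + 753.889 = 747.03 + 753.889 = 1500.92.
Reliability = 1500.92 / 1973.92 = 0.7604.

0.7604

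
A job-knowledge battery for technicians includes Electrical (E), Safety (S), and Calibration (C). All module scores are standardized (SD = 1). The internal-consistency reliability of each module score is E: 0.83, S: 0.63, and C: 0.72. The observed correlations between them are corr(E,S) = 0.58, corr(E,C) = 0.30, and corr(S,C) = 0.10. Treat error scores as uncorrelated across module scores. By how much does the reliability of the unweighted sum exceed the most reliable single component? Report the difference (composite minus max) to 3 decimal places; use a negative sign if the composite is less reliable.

Var(sum) = 3 + 1.96 = 4.96; true-score variance = 2.18 + 1.96 = 4.14; composite reliability = 0.8347.
Max component reliability = 0.8300.
Difference = 0.8347 − 0.8300 = 0.005.

0.005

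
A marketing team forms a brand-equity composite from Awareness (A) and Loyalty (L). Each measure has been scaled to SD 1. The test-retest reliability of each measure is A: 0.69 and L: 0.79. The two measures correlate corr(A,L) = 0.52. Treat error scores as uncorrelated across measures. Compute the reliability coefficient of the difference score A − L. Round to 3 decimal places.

0.458

Var(A−L) = 1 + 1 − 2·0.52 = 2 − 1.04 = 0.96.
Under uncorrelated errors the observed covariances equal the true-score covariances, so only the own-variance terms attenuate.
True-score variance = [0.69 + 0.79] − 1.04 = 1.48 − 1.04 = 0.44.
Reliability = 0.44 / 0.96 = 0.458.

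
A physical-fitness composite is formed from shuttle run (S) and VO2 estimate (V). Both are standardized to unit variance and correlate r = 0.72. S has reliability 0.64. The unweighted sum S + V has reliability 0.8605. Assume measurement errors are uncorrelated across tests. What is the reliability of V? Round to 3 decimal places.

0.880

Var(S+V) = 2 + 2·0.72 = 3.440.
True-score variance = ρ_S + ρ_V + 2·0.72, so 0.8605 = (0.64 + ρ_V + 1.44) / 3.440.
ρ_V = 0.8605·3.440 − 0.64 − 1.44 = 0.880.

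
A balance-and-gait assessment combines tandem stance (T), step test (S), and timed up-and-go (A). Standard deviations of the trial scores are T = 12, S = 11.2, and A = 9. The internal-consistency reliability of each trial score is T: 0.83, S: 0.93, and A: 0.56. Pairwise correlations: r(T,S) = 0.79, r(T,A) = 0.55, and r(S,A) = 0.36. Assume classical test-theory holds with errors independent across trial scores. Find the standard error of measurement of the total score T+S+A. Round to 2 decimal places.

Var(total) = 350.44 + 403.728 = 754.168.
True-score variance = 281.539 + 403.728 = 685.267, so reliability = 0.9086.
Error variance = 754.168 − 685.267 = 68.9008; SEM = √68.9008 = 8.30.

8.30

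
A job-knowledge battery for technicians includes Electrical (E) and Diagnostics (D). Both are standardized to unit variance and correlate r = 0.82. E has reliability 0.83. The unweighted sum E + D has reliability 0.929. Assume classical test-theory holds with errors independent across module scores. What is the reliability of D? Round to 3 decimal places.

0.912

Var(E+D) = 2 + 2·0.82 = 3.640.
True-score variance = ρ_E + ρ_D + 2·0.82, so 0.929 = (0.83 + ρ_D + 1.64) / 3.640.
ρ_D = 0.929·3.640 − 0.83 − 1.64 = 0.912.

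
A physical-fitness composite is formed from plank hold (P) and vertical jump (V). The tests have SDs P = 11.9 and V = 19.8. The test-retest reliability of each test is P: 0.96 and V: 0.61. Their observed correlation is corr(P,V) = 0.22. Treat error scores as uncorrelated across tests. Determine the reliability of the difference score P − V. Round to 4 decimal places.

Var(P−V) = 11.9² + 19.8² − 2·11.9·19.8·0.22 = 533.65 − 103.673 = 429.977.
With uncorrelated errors the cross-covariances are all true-score covariance, so they carry over unchanged; only the diagonal terms shrink to ρᵢσᵢ².
True-score variance = [11.9²·0.96 + 19.8²·0.61] − 103.673 = 375.09 − 103.673 = 271.417.
Reliability = 271.417 / 429.977 = 0.6312.

0.6312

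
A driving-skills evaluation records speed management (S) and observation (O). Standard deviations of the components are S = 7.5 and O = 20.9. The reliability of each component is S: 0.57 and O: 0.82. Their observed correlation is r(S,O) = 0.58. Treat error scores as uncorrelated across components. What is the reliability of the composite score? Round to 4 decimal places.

0.8477

Var(S+O) = 7.5² + 20.9² + 2·[7.5·20.9·0.58] = 493.06 + 181.83 = 674.89.
With uncorrelated errors the cross-covariances are all true-score covariance, so they carry over unchanged; only the diagonal terms shrink to ρᵢσᵢ².
True-score variance = [7.5²·0.57 + 20.9²·0.82] + 181.83 = 390.247 + 181.83 = 572.077.
Reliability = 572.077 / 674.89 = 0.8477.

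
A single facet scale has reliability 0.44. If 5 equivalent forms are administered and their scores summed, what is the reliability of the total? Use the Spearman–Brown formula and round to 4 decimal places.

0.7971

ρ_k = kρ / (1 + (k−1)ρ) = 5·0.44 / (1 + 4·0.44) = 2.200 / 2.760 = 0.7971.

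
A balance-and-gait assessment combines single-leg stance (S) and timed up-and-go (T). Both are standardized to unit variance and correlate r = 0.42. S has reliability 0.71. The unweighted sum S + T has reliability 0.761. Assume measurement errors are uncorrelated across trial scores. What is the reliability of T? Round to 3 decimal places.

0.611

Var(S+T) = 2 + 2·0.42 = 2.840.
True-score variance = ρ_S + ρ_T + 2·0.42, so 0.761 = (0.71 + ρ_T + 0.84) / 2.840.
ρ_T = 0.761·2.840 − 0.71 − 0.84 = 0.611.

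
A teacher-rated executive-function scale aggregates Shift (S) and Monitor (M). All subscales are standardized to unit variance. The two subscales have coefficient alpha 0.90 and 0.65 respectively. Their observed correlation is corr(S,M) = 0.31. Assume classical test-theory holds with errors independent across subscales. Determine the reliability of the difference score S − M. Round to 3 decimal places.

0.674

Var(S−M) = 1 + 1 − 2·0.31 = 2 − 0.62 = 1.38.
Under uncorrelated errors the observed covariances equal the true-score covariances, so only the own-variance terms attenuate.
True-score variance = [0.90 + 0.65] − 0.62 = 1.55 − 0.62 = 0.93.
Reliability = 0.93 / 1.38 = 0.674.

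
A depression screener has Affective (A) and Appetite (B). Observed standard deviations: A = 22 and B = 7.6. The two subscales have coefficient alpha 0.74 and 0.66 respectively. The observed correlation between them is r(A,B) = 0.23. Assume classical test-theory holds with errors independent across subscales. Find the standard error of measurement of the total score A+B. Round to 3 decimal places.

Var(total) = 541.76 + 76.912 = 618.672.
True-score variance = 396.282 + 76.912 = 473.194, so reliability = 0.7649.
Error variance = 618.672 − 473.194 = 145.478; SEM = √145.478 = 12.061.

12.061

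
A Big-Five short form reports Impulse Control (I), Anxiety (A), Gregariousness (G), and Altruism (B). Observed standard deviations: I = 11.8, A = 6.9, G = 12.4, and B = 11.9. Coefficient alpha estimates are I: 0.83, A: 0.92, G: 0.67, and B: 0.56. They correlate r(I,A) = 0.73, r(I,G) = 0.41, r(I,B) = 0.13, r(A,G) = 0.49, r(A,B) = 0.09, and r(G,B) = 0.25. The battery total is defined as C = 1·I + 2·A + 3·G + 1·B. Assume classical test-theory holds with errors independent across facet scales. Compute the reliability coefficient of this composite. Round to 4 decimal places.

0.8280

Var(C) = 11.8² + 2²·6.9² + 3²·12.4² + 11.9² + 2·[2·11.8·6.9·0.73 + 3·11.8·12.4·0.41 + 11.8·11.9·0.13 + 6·6.9·12.4·0.49 + 2·6.9·11.9·0.09 + 3·12.4·11.9·0.25] = 1855.13 + 1388.2 = 3243.33.
With uncorrelated errors the cross-covariances are all true-score covariance, so they carry over unchanged; only the diagonal terms shrink to ρᵢσᵢ².
True-score variance = [11.8²·0.83 + 2²·6.9²·0.92 + 3²·12.4²·0.67 + 11.9²·0.56] + 1388.2 = 1297.25 + 1388.2 = 2685.44.
Reliability = 2685.44 / 3243.33 = 0.8280.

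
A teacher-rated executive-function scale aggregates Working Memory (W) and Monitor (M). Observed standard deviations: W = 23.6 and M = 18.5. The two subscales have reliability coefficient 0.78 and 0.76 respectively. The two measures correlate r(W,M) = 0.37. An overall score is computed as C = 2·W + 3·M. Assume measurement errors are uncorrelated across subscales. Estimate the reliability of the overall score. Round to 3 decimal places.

Var(C) = 2²·23.6² + 3²·18.5² + 2·[6·23.6·18.5·0.37] = 5308.09 + 1938.5 = 7246.59.
Under uncorrelated errors the observed covariances equal the true-score covariances, so only the own-variance terms attenuate.
True-score variance = [2²·23.6²·0.78 + 3²·18.5²·0.76] + 1938.5 = 4078.71 + 1938.5 = 6017.21.
Reliability = 6017.21 / 7246.59 = 0.830.

0.830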